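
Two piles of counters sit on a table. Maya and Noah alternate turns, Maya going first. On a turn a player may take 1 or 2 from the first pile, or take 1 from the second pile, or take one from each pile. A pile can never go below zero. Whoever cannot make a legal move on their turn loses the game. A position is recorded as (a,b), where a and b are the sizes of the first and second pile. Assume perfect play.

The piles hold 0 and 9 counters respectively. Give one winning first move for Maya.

Move to (0,8).

Classify positions by backward induction: terminal positions (no move available) are L. From any other position, the mover wins iff some move reaches an L.
No move ever increases a pile, so every position that can arise here has a ≤ 0 and b ≤ 9; it is enough to label the cells with 0 ≤ a ≤ 0 and 0 ≤ b ≤ 9.
Every move lowers a or b (never raises either), so fill the grid row by row in increasing a, and left to right within a row: each cell's successors are then already labelled.
      b=0  b=1  b=2  b=3  b=4  b=5  b=6  b=7  b=8  b=9
a=0:    L    W    L    W    L    W    L    W    L    W
Cells with no legal move (terminal, hence L): (0,0).
The remaining L cells, each justified by listing all of its moves:
(0,2): L (sole option (0,1)(W) is W)
(0,4): L (sole option (0,3)(W) is W)
(0,6): L (sole option (0,5)(W) is W)
(0,8): L (sole option (0,7)(W) is W)
Every other cell has at least one move into one of the L cells above, so it is W.
From (0,9), the L positions reachable in one move are: (0,8).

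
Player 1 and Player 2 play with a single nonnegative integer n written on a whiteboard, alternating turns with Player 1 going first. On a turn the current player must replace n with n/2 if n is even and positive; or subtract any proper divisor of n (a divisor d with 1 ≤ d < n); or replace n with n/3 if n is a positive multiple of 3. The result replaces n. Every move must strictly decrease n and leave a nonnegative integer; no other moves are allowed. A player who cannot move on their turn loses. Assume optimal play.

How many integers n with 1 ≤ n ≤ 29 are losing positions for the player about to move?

12

Compute win/loss labels from the base case upward. A position with no move is L. Any other position is W if it can reach an L in one move, else L.
n=0: no move → L
n=1: no move → L
n=2: →1(L), so W
n=3: →1(L), so W
n=4: →2(W), 3(W) — all W, so L
n=5: →4(L), so W
n=6: →4(L), so W
n=7: →6(W) only, which is W, so L
n=8: →4(L), so W
n=9: →3(W), 6(W), 8(W) — all W, so L
n=10: →9(L), so W
n=11: →10(W) only, which is W, so L
n=12: →4(L), so W
n=13: →12(W) only, which is W, so L
n=14: →7(L), so W
n=15: →5(W), 10(W), 12(W), 14(W) — all W, so L
n=16: →15(L), so W
n=17: →16(W) only, which is W, so L
n=18: →9(L), so W
n=19: →18(W) only, which is W, so L
n=20: →15(L), so W
n=21: →7(L), so W
n=22: →11(L), so W
n=23: →22(W) only, which is W, so L
n=24: →23(L), so W
n=25: →20(W), 24(W) — all W, so L
n=26: →13(L), so W
n=27: →9(L), so W
n=28: →14(W), 21(W), 24(W), 26(W), 27(W) — all W, so L
n=29: →28(L), so W
L entries with 1 ≤ n ≤ 29 (n=0 is outside the asked range and is not counted): n = 1, 4, 7, 9, 11, 13, 15, 17, 19, 23, 25, 28; that makes 12.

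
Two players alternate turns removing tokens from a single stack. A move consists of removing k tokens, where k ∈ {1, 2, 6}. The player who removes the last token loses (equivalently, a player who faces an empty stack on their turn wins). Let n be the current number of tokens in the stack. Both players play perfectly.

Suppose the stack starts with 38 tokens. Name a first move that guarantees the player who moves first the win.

Remove 2, leaving 36.

Build the W/L table. Terminal = W. A non-terminal position is W if it has a move to some L; otherwise it is L.
n=0: no move; the opponent has just taken the last token and therefore loses → W
n=1: the only move is to 0(W), a W ⇒ L
n=2: can move to 1, which is L ⇒ W
n=3: can move to 1, which is L ⇒ W
n=4: moves to 3(W), 2(W); every one is W ⇒ L
n=5: can move to 4, which is L ⇒ W
n=6: can move to 4, which is L ⇒ W
n=7: can move to 1, which is L ⇒ W
n=8: moves to 7(W), 6(W), 2(W); every one is W ⇒ L
n=9: can move to 8, which is L ⇒ W
n=10: can move to 8, which is L ⇒ W
n=11: moves to 10(W), 9(W), 5(W); every one is W ⇒ L
n=12: can move to 11, which is L ⇒ W
n=13: can move to 11, which is L ⇒ W
n=14: can move to 8, which is L ⇒ W
n=15: moves to 14(W), 13(W), 9(W); every one is W ⇒ L
n=16: can move to 15, which is L ⇒ W
n=17: can move to 15, which is L ⇒ W
n=18: moves to 17(W), 16(W), 12(W); every one is W ⇒ L
n=19: can move to 18, which is L ⇒ W
n=20: can move to 18, which is L ⇒ W
n=21: can move to 15, which is L ⇒ W
n=22: moves to 21(W), 20(W), 16(W); every one is W ⇒ L
n=23: can move to 22, which is L ⇒ W
n=24: can move to 22, which is L ⇒ W
n=25: moves to 24(W), 23(W), 19(W); every one is W ⇒ L
n=26: can move to 25, which is L ⇒ W
n=27: can move to 25, which is L ⇒ W
n=28: can move to 22, which is L ⇒ W
n=29: moves to 28(W), 27(W), 23(W); every one is W ⇒ L
n=30: can move to 29, which is L ⇒ W
n=31: can move to 29, which is L ⇒ W
n=32: moves to 31(W), 30(W), 26(W); every one is W ⇒ L
n=33: can move to 32, which is L ⇒ W
n=34: can move to 32, which is L ⇒ W
n=35: can move to 29, which is L ⇒ W
n=36: moves to 35(W), 34(W), 30(W); every one is W ⇒ L
n=37: can move to 36, which is L ⇒ W
n=38: can move to 36, which is L ⇒ W
From 38, the L positions reachable in one move are: 36, 32. Any move reaching one of these is winning.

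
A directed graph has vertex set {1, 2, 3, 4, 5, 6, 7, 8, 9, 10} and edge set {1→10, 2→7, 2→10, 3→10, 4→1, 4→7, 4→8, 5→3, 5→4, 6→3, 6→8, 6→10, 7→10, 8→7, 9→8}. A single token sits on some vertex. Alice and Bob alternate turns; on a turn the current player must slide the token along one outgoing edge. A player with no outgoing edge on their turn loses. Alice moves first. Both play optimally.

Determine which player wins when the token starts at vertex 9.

Alice wins.

Build the W/L table. Terminal = L. A non-terminal position is W if it has a move to some L; otherwise it is L.
Every edge goes from a vertex to one that appears earlier in the order 10, 7, 8, 3, 6, 1, 4, 5, 9, 2, so processing vertices in that order labels each vertex after all of its successors.
10: no outgoing edge → L
7: reaches L-position 10 → W
8: only reaches 7(W), which is W → L
3: reaches L-position 10 → W
6: reaches L-position 8 → W
1: reaches L-position 10 → W
4: reaches L-position 8 → W
5: only reaches 4(W), 3(W), all W → L
9: reaches L-position 8 → W
2: reaches L-position 10 → W
From 9 Alice can move to 8, reaching an L position.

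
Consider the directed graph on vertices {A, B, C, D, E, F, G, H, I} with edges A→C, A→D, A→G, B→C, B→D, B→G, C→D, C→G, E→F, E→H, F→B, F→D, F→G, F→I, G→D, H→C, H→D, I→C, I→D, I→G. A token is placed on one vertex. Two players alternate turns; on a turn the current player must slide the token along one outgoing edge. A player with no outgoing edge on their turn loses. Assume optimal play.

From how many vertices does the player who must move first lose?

Classify positions by backward induction: terminal positions (no move available) are L. From any other position, the mover wins iff some move reaches an L.
Every edge goes from a vertex to one that appears earlier in the order D, G, C, I, B, H, F, A, E, so processing vertices in that order labels each vertex after all of its successors.
D: no outgoing edge → L
G: W (go to D, an L position)
C: W (go to D, an L position)
I: W (go to D, an L position)
B: W (go to D, an L position)
H: W (go to D, an L position)
F: W (go to D, an L position)
A: W (go to D, an L position)
E: L (options F(W), H(W) are all W)
The L vertices are D, E; that is 2 in all.

2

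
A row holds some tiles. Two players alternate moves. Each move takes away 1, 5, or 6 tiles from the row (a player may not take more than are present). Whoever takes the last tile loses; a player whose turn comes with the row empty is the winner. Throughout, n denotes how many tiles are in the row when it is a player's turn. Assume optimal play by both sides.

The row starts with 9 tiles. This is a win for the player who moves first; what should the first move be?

Label each position W (a win for the player to move) or L (a loss). A position with no legal move is W; any other position is W exactly when some move reaches an L, and L when every move reaches a W.
n=0: no move; the opponent has just taken the last tile and therefore loses → W
n=1: the only move is to 0(W), a W ⇒ L
n=2: can move to 1, which is L ⇒ W
n=3: the only move is to 2(W), a W ⇒ L
n=4: can move to 3, which is L ⇒ W
n=5: moves to 4(W), 0(W); every one is W ⇒ L
n=6: can move to 5, which is L ⇒ W
n=7: can move to 1, which is L ⇒ W
n=8: can move to 3, which is L ⇒ W
n=9: can move to 3, which is L ⇒ W
From 9, the L positions reachable in one move are: 3.

Remove 6, leaving 3.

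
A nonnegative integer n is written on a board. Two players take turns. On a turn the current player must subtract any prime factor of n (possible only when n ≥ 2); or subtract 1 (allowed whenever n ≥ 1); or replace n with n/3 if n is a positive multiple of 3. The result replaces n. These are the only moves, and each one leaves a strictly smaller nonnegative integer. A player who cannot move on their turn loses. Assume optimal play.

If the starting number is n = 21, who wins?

Label each position W (a win for the player to move) or L (a loss). A position with no legal move is L; any other position is W exactly when some move reaches an L, and L when every move reaches a W.
n=0: no move → L
n=1: →0(L), so W
n=2: →0(L), so W
n=3: →0(L), so W
n=4: →2(W), 3(W) — all W, so L
n=5: →0(L), so W
n=6: →4(L), so W
n=7: →0(L), so W
n=8: →6(W), 7(W) — all W, so L
n=9: →8(L), so W
n=10: →8(L), so W
n=11: →0(L), so W
n=12: →4(L), so W
n=13: →0(L), so W
n=14: →7(W), 12(W), 13(W) — all W, so L
n=15: →14(L), so W
n=16: →14(L), so W
n=17: →0(L), so W
n=18: →6(W), 15(W), 16(W), 17(W) — all W, so L
n=19: →0(L), so W
n=20: →18(L), so W
n=21: →14(L), so W
The starting position 21 is W: the player to move should move to 14, handing over an L position.

The first player wins.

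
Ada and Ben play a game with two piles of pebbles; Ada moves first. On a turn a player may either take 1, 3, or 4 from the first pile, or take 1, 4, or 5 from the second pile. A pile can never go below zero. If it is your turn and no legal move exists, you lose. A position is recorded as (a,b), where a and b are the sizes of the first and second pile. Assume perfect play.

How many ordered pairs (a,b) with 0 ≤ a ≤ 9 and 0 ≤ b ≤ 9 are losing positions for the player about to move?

Build the W/L table. Terminal = L. A non-terminal position is W if it has a move to some L; otherwise it is L.
Every move lowers a or b (never raises either), so fill the grid row by row in increasing a, and left to right within a row: each cell's successors are then already labelled.
      b=0  b=1  b=2  b=3  b=4  b=5  b=6  b=7  b=8  b=9
a=0:    L    W    L    W    W    W    W    W    L    W
a=1:    W    L    W    L    W    W    W    W    W    L
a=2:    L    W    L    W    W    W    W    W    L    W
a=3:    W    L    W    L    W    W    W    W    W    L
a=4:    W    W    W    W    L    W    L    W    W    W
a=5:    W    W    W    W    W    L    W    L    W    W
a=6:    W    W    W    W    L    W    L    W    W    W
a=7:    L    W    L    W    W    W    W    W    L    W
a=8:    W    L    W    L    W    W    W    W    W    L
a=9:    L    W    L    W    W    W    W    W    L    W
Cells with no legal move (terminal, hence L): (0,0).
The remaining L cells, each justified by listing all of its moves:
(0,2): the only move is to (0,1)(W), a W ⇒ L
(0,8): moves to (0,7)(W), (0,4)(W), (0,3)(W); every one is W ⇒ L
(1,1): moves to (0,1)(W), (1,0)(W); every one is W ⇒ L
(1,3): moves to (0,3)(W), (1,2)(W); every one is W ⇒ L
(1,9): moves to (0,9)(W), (1,8)(W), (1,5)(W), (1,4)(W); every one is W ⇒ L
(2,0): the only move is to (1,0)(W), a W ⇒ L
(2,2): moves to (1,2)(W), (2,1)(W); every one is W ⇒ L
(2,8): moves to (1,8)(W), (2,7)(W), (2,4)(W), (2,3)(W); every one is W ⇒ L
(3,1): moves to (2,1)(W), (0,1)(W), (3,0)(W); every one is W ⇒ L
(3,3): moves to (2,3)(W), (0,3)(W), (3,2)(W); every one is W ⇒ L
(3,9): moves to (2,9)(W), (0,9)(W), (3,8)(W), (3,5)(W), (3,4)(W); every one is W ⇒ L
(4,4): moves to (3,4)(W), (1,4)(W), (0,4)(W), (4,3)(W), (4,0)(W); every one is W ⇒ L
(4,6): moves to (3,6)(W), (1,6)(W), (0,6)(W), (4,5)(W), (4,2)(W), (4,1)(W); every one is W ⇒ L
(5,5): moves to (4,5)(W), (2,5)(W), (1,5)(W), (5,4)(W), (5,1)(W), (5,0)(W); every one is W ⇒ L
(5,7): moves to (4,7)(W), (2,7)(W), (1,7)(W), (5,6)(W), (5,3)(W), (5,2)(W); every one is W ⇒ L
(6,4): moves to (5,4)(W), (3,4)(W), (2,4)(W), (6,3)(W), (6,0)(W); every one is W ⇒ L
(6,6): moves to (5,6)(W), (3,6)(W), (2,6)(W), (6,5)(W), (6,2)(W), (6,1)(W); every one is W ⇒ L
(7,0): moves to (6,0)(W), (4,0)(W), (3,0)(W); every one is W ⇒ L
(7,2): moves to (6,2)(W), (4,2)(W), (3,2)(W), (7,1)(W); every one is W ⇒ L
(7,8): moves to (6,8)(W), (4,8)(W), (3,8)(W), (7,7)(W), (7,4)(W), (7,3)(W); every one is W ⇒ L
(8,1): moves to (7,1)(W), (5,1)(W), (4,1)(W), (8,0)(W); every one is W ⇒ L
(8,3): moves to (7,3)(W), (5,3)(W), (4,3)(W), (8,2)(W); every one is W ⇒ L
(8,9): moves to (7,9)(W), (5,9)(W), (4,9)(W), (8,8)(W), (8,5)(W), (8,4)(W); every one is W ⇒ L
(9,0): moves to (8,0)(W), (6,0)(W), (5,0)(W); every one is W ⇒ L
(9,2): moves to (8,2)(W), (6,2)(W), (5,2)(W), (9,1)(W); every one is W ⇒ L
(9,8): moves to (8,8)(W), (6,8)(W), (5,8)(W), (9,7)(W), (9,4)(W), (9,3)(W); every one is W ⇒ L
Every other cell has at least one move into one of the L cells above, so it is W.
L cells per row: a=0: 3, a=1: 3, a=2: 3, a=3: 3, a=4: 2, a=5: 2, a=6: 2, a=7: 3, a=8: 3, a=9: 3; total 27.

27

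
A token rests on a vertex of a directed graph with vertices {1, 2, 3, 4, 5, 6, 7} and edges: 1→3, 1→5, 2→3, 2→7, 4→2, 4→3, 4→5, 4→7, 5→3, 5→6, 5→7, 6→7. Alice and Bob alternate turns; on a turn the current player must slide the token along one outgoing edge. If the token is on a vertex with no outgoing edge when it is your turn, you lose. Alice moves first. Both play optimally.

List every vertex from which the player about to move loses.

Classify positions by backward induction: terminal positions (no move available) are L. From any other position, the mover wins iff some move reaches an L.
Every edge goes from a vertex to one that appears earlier in the order 7, 3, 2, 6, 5, 1, 4, so processing vertices in that order labels each vertex after all of its successors.
7: no outgoing edge → L
3: no outgoing edge → L
2: →3(L), so W
6: →7(L), so W
5: →3(L), so W
1: →3(L), so W
4: →3(L), so W
The losing starting vertices are exactly the entries labelled L in this table (2 of them).

3, 7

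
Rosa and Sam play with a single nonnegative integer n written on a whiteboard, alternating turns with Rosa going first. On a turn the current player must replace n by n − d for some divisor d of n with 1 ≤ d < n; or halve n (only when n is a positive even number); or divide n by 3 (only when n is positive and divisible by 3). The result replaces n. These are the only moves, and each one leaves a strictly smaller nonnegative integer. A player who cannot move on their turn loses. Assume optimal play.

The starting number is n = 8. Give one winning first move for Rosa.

Move to 4.

Compute win/loss labels from the base case upward. A position with no move is L. Any other position is W if it can reach an L in one move, else L.
n=0: no move → L
n=1: no move → L
n=2: can move to 1, which is L ⇒ W
n=3: can move to 1, which is L ⇒ W
n=4: moves to 2(W), 3(W); every one is W ⇒ L
n=5: can move to 4, which is L ⇒ W
n=6: can move to 4, which is L ⇒ W
n=7: the only move is to 6(W), a W ⇒ L
n=8: can move to 4, which is L ⇒ W
From 8, the L positions reachable in one move are: 4, 7. Any move reaching one of these is winning.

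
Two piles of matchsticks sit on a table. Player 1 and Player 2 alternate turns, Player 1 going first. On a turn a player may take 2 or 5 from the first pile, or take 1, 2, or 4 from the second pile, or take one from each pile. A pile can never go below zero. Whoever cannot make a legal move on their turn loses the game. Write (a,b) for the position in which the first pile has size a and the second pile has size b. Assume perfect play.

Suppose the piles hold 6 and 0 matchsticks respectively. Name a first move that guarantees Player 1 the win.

Work bottom-up. With no move the player to move loses. Otherwise the position is W if at least one move leads to an L position for the opponent, and L if every move leads to a W.
No move ever increases a pile, so every position that can arise here has a ≤ 6 and b ≤ 0; it is enough to label the cells with 0 ≤ a ≤ 6 and 0 ≤ b ≤ 0.
Every move lowers a or b (never raises either), so fill the grid row by row in increasing a, and left to right within a row: each cell's successors are then already labelled.
      b=0
a=0:    L
a=1:    L
a=2:    W
a=3:    W
a=4:    L
a=5:    W
a=6:    W
Cells with no legal move (terminal, hence L): (0,0), (1,0).
The remaining L cells, each justified by listing all of its moves:
(4,0): →(2,0)(W) only, which is W, so L
Every other cell has at least one move into one of the L cells above, so it is W.
From (6,0), the L positions reachable in one move are: (4,0), (1,0). Any move reaching one of these is winning.

Move to (4,0).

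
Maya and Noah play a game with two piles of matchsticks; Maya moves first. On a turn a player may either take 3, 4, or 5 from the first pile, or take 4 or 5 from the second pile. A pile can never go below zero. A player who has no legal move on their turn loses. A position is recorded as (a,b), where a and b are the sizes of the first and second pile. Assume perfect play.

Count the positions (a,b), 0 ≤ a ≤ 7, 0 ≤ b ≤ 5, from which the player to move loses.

18

Work bottom-up. With no move the player to move loses. Otherwise the position is W if at least one move leads to an L position for the opponent, and L if every move leads to a W.
Every move lowers a or b (never raises either), so fill the grid row by row in increasing a, and left to right within a row: each cell's successors are then already labelled.
      b=0  b=1  b=2  b=3  b=4  b=5
a=0:    L    L    L    L    W    W
a=1:    L    L    L    L    W    W
a=2:    L    L    L    L    W    W
a=3:    W    W    W    W    L    L
a=4:    W    W    W    W    L    L
a=5:    W    W    W    W    L    L
a=6:    W    W    W    W    W    W
a=7:    W    W    W    W    W    W
Cells with no legal move (terminal, hence L): (0,0), (0,1), (0,2), (0,3), (1,0), (1,1), (1,2), (1,3), (2,0), (2,1), (2,2), (2,3).
The remaining L cells, each justified by listing all of its moves:
(3,4): →(0,4)(W), (3,0)(W) — all W, so L
(3,5): →(0,5)(W), (3,1)(W), (3,0)(W) — all W, so L
(4,4): →(1,4)(W), (0,4)(W), (4,0)(W) — all W, so L
(4,5): →(1,5)(W), (0,5)(W), (4,1)(W), (4,0)(W) — all W, so L
(5,4): →(2,4)(W), (1,4)(W), (0,4)(W), (5,0)(W) — all W, so L
(5,5): →(2,5)(W), (1,5)(W), (0,5)(W), (5,1)(W), (5,0)(W) — all W, so L
Every other cell has at least one move into one of the L cells above, so it is W.
L cells per row: a=0: 4, a=1: 4, a=2: 4, a=3: 2, a=4: 2, a=5: 2, a=6: 0, a=7: 0; total 18.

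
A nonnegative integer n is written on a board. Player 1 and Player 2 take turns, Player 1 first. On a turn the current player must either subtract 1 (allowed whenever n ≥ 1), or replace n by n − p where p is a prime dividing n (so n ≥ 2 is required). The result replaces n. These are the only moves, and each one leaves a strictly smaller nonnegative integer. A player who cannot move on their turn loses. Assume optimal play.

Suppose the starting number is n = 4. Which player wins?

Player 2 wins.

Compute win/loss labels from the base case upward. A position with no move is L. Any other position is W if it can reach an L in one move, else L.
n=0: no move → L
n=1: W (go to 0, an L position)
n=2: W (go to 0, an L position)
n=3: W (go to 0, an L position)
n=4: L (options 2(W), 3(W) are all W)
The starting position 4 is L: whatever Player 1 does, the opponent receives a W position.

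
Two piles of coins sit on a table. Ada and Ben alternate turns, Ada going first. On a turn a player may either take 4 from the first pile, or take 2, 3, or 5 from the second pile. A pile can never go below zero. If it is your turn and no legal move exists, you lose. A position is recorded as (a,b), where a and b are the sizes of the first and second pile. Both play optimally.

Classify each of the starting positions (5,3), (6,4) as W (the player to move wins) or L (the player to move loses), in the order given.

Classify positions by backward induction: terminal positions (no move available) are L. From any other position, the mover wins iff some move reaches an L.
No move ever increases a pile, so every position that can arise here has a ≤ 6 and b ≤ 4; it is enough to label the cells with 0 ≤ a ≤ 6 and 0 ≤ b ≤ 4.
Every move lowers a or b (never raises either), so fill the grid row by row in increasing a, and left to right within a row: each cell's successors are then already labelled.
      b=0  b=1  b=2  b=3  b=4
a=0:    L    L    W    W    W
a=1:    L    L    W    W    W
a=2:    L    L    W    W    W
a=3:    L    L    W    W    W
a=4:    W    W    L    L    W
a=5:    W    W    L    L    W
a=6:    W    W    L    L    W
Cells with no legal move (terminal, hence L): (0,0), (0,1), (1,0), (1,1), (2,0), (2,1), (3,0), (3,1).
The remaining L cells, each justified by listing all of its moves:
(4,2): →(0,2)(W), (4,0)(W) — all W, so L
(4,3): →(0,3)(W), (4,1)(W), (4,0)(W) — all W, so L
(5,2): →(1,2)(W), (5,0)(W) — all W, so L
(5,3): →(1,3)(W), (5,1)(W), (5,0)(W) — all W, so L
(6,2): →(2,2)(W), (6,0)(W) — all W, so L
(6,3): →(2,3)(W), (6,1)(W), (6,0)(W) — all W, so L
Every other cell has at least one move into one of the L cells above, so it is W.
(5,3): one of the L cells justified above, so L
(6,4): the move to (6,2) reaches an L cell, so W

(5,3): L, (6,4): W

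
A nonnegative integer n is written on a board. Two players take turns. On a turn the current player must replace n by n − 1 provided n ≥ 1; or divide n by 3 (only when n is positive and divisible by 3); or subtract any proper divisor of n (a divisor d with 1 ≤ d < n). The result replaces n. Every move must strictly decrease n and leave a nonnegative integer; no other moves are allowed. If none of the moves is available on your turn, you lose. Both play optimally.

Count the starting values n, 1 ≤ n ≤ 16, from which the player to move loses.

7

Positions with no move are L. A position that does have a move is losing for the player to move precisely when every available move leads to a winning position for the opponent. Fill in the labels:
n=0: no move → L
n=1: can move to 0, which is L ⇒ W
n=2: the only move is to 1(W), a W ⇒ L
n=3: can move to 2, which is L ⇒ W
n=4: can move to 2, which is L ⇒ W
n=5: the only move is to 4(W), a W ⇒ L
n=6: can move to 2, which is L ⇒ W
n=7: the only move is to 6(W), a W ⇒ L
n=8: can move to 7, which is L ⇒ W
n=9: moves to 3(W), 6(W), 8(W); every one is W ⇒ L
n=10: can move to 5, which is L ⇒ W
n=11: the only move is to 10(W), a W ⇒ L
n=12: can move to 9, which is L ⇒ W
n=13: the only move is to 12(W), a W ⇒ L
n=14: can move to 7, which is L ⇒ W
n=15: can move to 5, which is L ⇒ W
n=16: moves to 8(W), 12(W), 14(W), 15(W); every one is W ⇒ L
L entries with 1 ≤ n ≤ 16 (n=0 is outside the asked range and is not counted): n = 2, 5, 7, 9, 11, 13, 16; that makes 7.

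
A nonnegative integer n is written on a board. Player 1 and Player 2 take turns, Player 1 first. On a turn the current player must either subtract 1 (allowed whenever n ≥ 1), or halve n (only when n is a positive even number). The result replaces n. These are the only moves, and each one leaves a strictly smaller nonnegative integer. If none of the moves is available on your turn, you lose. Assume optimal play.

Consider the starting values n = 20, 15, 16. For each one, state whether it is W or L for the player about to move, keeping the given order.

20: W, 15: L, 16: W

Classify positions by backward induction: terminal positions (no move available) are L. From any other position, the mover wins iff some move reaches an L.
n=0: no move → L
n=1: W (go to 0, an L position)
n=2: L (sole option 1(W) is W)
n=3: W (go to 2, an L position)
n=4: W (go to 2, an L position)
n=5: L (sole option 4(W) is W)
n=6: W (go to 5, an L position)
n=7: L (sole option 6(W) is W)
n=8: W (go to 7, an L position)
n=9: L (sole option 8(W) is W)
n=10: W (go to 5, an L position)
n=11: L (sole option 10(W) is W)
n=12: W (go to 11, an L position)
n=13: L (sole option 12(W) is W)
n=14: W (go to 7, an L position)
n=15: L (sole option 14(W) is W)
n=16: W (go to 15, an L position)
n=17: L (sole option 16(W) is W)
n=18: W (go to 9, an L position)
n=19: L (sole option 18(W) is W)
n=20: W (go to 19, an L position)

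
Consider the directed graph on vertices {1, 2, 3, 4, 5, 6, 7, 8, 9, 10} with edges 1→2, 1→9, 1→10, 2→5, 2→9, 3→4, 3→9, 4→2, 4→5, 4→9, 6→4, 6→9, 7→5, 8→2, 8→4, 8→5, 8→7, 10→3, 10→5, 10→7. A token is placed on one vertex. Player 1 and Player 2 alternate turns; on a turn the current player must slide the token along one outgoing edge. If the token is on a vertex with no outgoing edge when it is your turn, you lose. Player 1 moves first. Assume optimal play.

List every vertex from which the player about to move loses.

5, 9

Classify positions by backward induction: terminal positions (no move available) are L. From any other position, the mover wins iff some move reaches an L.
Every edge goes from a vertex to one that appears earlier in the order 9, 5, 2, 4, 6, 7, 8, 3, 10, 1, so processing vertices in that order labels each vertex after all of its successors.
9: no outgoing edge → L
5: no outgoing edge → L
2: →5(L), so W
4: →5(L), so W
6: →9(L), so W
7: →5(L), so W
8: →5(L), so W
3: →9(L), so W
10: →5(L), so W
1: →9(L), so W
The losing starting vertices are exactly the entries labelled L in this table (2 of them).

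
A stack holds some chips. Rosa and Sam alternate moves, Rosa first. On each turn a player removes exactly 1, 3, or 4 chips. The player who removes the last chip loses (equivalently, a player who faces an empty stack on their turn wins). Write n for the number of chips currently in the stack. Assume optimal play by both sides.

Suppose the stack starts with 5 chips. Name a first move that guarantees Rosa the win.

Remove 4, leaving 1.

Compute win/loss labels from the base case upward. A position with no move is W. Any other position is W if it can reach an L in one move, else L.
n=0: no move; the opponent has just taken the last chip and therefore loses → W
n=1: →0(W) only, which is W, so L
n=2: →1(L), so W
n=3: →2(W), 0(W) — all W, so L
n=4: →3(L), so W
n=5: →1(L), so W
From 5, the L positions reachable in one move are: 1.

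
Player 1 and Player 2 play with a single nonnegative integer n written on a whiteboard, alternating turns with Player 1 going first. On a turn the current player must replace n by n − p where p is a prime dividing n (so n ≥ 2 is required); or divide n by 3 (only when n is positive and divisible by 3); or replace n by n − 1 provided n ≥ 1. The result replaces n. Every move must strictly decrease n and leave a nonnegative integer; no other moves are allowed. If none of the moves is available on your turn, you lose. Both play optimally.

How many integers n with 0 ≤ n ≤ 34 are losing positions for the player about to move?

9

Compute win/loss labels from the base case upward. A position with no move is L. Any other position is W if it can reach an L in one move, else L.
n=0: no move → L
n=1: W (go to 0, an L position)
n=2: W (go to 0, an L position)
n=3: W (go to 0, an L position)
n=4: L (options 2(W), 3(W) are all W)
n=5: W (go to 0, an L position)
n=6: W (go to 4, an L position)
n=7: W (go to 0, an L position)
n=8: L (options 6(W), 7(W) are all W)
n=9: W (go to 8, an L position)
n=10: W (go to 8, an L position)
n=11: W (go to 0, an L position)
n=12: W (go to 4, an L position)
n=13: W (go to 0, an L position)
n=14: L (options 7(W), 12(W), 13(W) are all W)
n=15: W (go to 14, an L position)
n=16: W (go to 14, an L position)
n=17: W (go to 0, an L position)
n=18: L (options 6(W), 15(W), 16(W), 17(W) are all W)
n=19: W (go to 0, an L position)
n=20: W (go to 18, an L position)
n=21: W (go to 14, an L position)
n=22: L (options 11(W), 20(W), 21(W) are all W)
n=23: W (go to 0, an L position)
n=24: W (go to 8, an L position)
n=25: L (options 20(W), 24(W) are all W)
n=26: W (go to 25, an L position)
n=27: L (options 9(W), 24(W), 26(W) are all W)
n=28: W (go to 27, an L position)
n=29: W (go to 0, an L position)
n=30: W (go to 25, an L position)
n=31: W (go to 0, an L position)
n=32: L (options 30(W), 31(W) are all W)
n=33: W (go to 22, an L position)
n=34: W (go to 32, an L position)
L entries with 0 ≤ n ≤ 34: n = 0, 4, 8, 14, 18, 22, 25, 27, 32; that makes 9.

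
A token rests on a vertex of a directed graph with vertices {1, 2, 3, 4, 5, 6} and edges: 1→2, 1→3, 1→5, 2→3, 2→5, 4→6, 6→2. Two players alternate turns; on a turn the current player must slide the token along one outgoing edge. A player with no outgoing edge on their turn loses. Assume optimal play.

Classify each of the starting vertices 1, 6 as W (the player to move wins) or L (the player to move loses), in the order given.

Use the standard recursion: the mover loses at a terminal position; elsewhere, the mover wins exactly when some move hands the opponent an L position.
Every edge goes from a vertex to one that appears earlier in the order 3, 5, 2, 1, 6, 4, so processing vertices in that order labels each vertex after all of its successors.
3: no outgoing edge → L
5: no outgoing edge → L
2: W (go to 5, an L position)
1: W (go to 5, an L position)
6: L (sole option 2(W) is W)
4: W (go to 6, an L position)

1: W, 6: L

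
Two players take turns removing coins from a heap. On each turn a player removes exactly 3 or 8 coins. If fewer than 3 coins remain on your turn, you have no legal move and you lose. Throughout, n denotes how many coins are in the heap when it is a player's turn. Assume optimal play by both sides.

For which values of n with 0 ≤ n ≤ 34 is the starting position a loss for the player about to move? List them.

Build the W/L table. Terminal = L. A non-terminal position is W if it has a move to some L; otherwise it is L.
n=0: no move → L
n=1: no move → L
n=2: no move → L
n=3: →0(L), so W
n=4: →1(L), so W
n=5: →2(L), so W
n=6: →3(W) only, which is W, so L
n=7: →4(W) only, which is W, so L
n=8: →0(L), so W
n=9: →6(L), so W
n=10: →7(L), so W
n=11: →8(W), 3(W) — all W, so L
n=12: →9(W), 4(W) — all W, so L
n=13: →10(W), 5(W) — all W, so L
n=14: →11(L), so W
n=15: →12(L), so W
n=16: →13(L), so W
n=17: →14(W), 9(W) — all W, so L
n=18: →15(W), 10(W) — all W, so L
n=19: →11(L), so W
n=20: →17(L), so W
n=21: →18(L), so W
n=22: →19(W), 14(W) — all W, so L
n=23: →20(W), 15(W) — all W, so L
n=24: →21(W), 16(W) — all W, so L
n=25: →22(L), so W
n=26: →23(L), so W
n=27: →24(L), so W
n=28: →25(W), 20(W) — all W, so L
n=29: →26(W), 21(W) — all W, so L
n=30: →22(L), so W
n=31: →28(L), so W
n=32: →29(L), so W
n=33: →30(W), 25(W) — all W, so L
n=34: →31(W), 26(W) — all W, so L
The losing starting values of n are exactly the entries labelled L in this table (17 of them).

0, 1, 2, 6, 7, 11, 12, 13, 17, 18, 22, 23, 24, 28, 29, 33, 34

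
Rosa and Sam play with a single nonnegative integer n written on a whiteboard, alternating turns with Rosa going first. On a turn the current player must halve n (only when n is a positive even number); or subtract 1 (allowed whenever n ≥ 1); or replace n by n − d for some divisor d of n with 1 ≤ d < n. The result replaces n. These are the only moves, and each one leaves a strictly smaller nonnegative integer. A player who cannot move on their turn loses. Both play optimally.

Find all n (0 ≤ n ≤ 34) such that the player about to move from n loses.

Build the W/L table. Terminal = L. A non-terminal position is W if it has a move to some L; otherwise it is L.
n=0: no move → L
n=1: reaches L-position 0 → W
n=2: only reaches 1(W), which is W → L
n=3: reaches L-position 2 → W
n=4: reaches L-position 2 → W
n=5: only reaches 4(W), which is W → L
n=6: reaches L-position 5 → W
n=7: only reaches 6(W), which is W → L
n=8: reaches L-position 7 → W
n=9: only reaches 6(W), 8(W), all W → L
n=10: reaches L-position 5 → W
n=11: only reaches 10(W), which is W → L
n=12: reaches L-position 9 → W
n=13: only reaches 12(W), which is W → L
n=14: reaches L-position 7 → W
n=15: only reaches 10(W), 12(W), 14(W), all W → L
n=16: reaches L-position 15 → W
n=17: only reaches 16(W), which is W → L
n=18: reaches L-position 9 → W
n=19: only reaches 18(W), which is W → L
n=20: reaches L-position 15 → W
n=21: only reaches 14(W), 18(W), 20(W), all W → L
n=22: reaches L-position 11 → W
n=23: only reaches 22(W), which is W → L
n=24: reaches L-position 21 → W
n=25: only reaches 20(W), 24(W), all W → L
n=26: reaches L-position 13 → W
n=27: only reaches 18(W), 24(W), 26(W), all W → L
n=28: reaches L-position 21 → W
n=29: only reaches 28(W), which is W → L
n=30: reaches L-position 15 → W
n=31: only reaches 30(W), which is W → L
n=32: reaches L-position 31 → W
n=33: only reaches 22(W), 30(W), 32(W), all W → L
n=34: reaches L-position 17 → W
Reading off the rows marked L gives the requested list; there are 17 such values of n.

0, 2, 5, 7, 9, 11, 13, 15, 17, 19, 21, 23, 25, 27, 29, 31, 33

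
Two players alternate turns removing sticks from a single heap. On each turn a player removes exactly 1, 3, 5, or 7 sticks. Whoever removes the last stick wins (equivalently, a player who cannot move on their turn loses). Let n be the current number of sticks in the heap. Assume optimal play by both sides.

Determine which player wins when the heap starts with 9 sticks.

The first player wins.

Build the W/L table. Terminal = L. A non-terminal position is W if it has a move to some L; otherwise it is L.
n=0: no move → L
n=1: reaches L-position 0 → W
n=2: only reaches 1(W), which is W → L
n=3: reaches L-position 2 → W
n=4: only reaches 3(W), 1(W), all W → L
n=5: reaches L-position 4 → W
n=6: only reaches 5(W), 3(W), 1(W), all W → L
n=7: reaches L-position 6 → W
n=8: only reaches 7(W), 5(W), 3(W), 1(W), all W → L
n=9: reaches L-position 8 → W
The starting position 9 is W: the player to move should remove 1, leaving 8, handing over an L position.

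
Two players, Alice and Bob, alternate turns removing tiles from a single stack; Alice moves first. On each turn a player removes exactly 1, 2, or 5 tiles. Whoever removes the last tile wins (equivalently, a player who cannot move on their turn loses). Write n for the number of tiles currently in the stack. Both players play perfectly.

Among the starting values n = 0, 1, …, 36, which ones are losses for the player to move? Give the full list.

Build the W/L table. Terminal = L. A non-terminal position is W if it has a move to some L; otherwise it is L.
n=0: no move → L
n=1: can move to 0, which is L ⇒ W
n=2: can move to 0, which is L ⇒ W
n=3: moves to 2(W), 1(W); every one is W ⇒ L
n=4: can move to 3, which is L ⇒ W
n=5: can move to 3, which is L ⇒ W
n=6: moves to 5(W), 4(W), 1(W); every one is W ⇒ L
n=7: can move to 6, which is L ⇒ W
n=8: can move to 6, which is L ⇒ W
n=9: moves to 8(W), 7(W), 4(W); every one is W ⇒ L
n=10: can move to 9, which is L ⇒ W
n=11: can move to 9, which is L ⇒ W
n=12: moves to 11(W), 10(W), 7(W); every one is W ⇒ L
n=13: can move to 12, which is L ⇒ W
n=14: can move to 12, which is L ⇒ W
n=15: moves to 14(W), 13(W), 10(W); every one is W ⇒ L
n=16: can move to 15, which is L ⇒ W
n=17: can move to 15, which is L ⇒ W
n=18: moves to 17(W), 16(W), 13(W); every one is W ⇒ L
n=19: can move to 18, which is L ⇒ W
n=20: can move to 18, which is L ⇒ W
n=21: moves to 20(W), 19(W), 16(W); every one is W ⇒ L
n=22: can move to 21, which is L ⇒ W
n=23: can move to 21, which is L ⇒ W
n=24: moves to 23(W), 22(W), 19(W); every one is W ⇒ L
n=25: can move to 24, which is L ⇒ W
n=26: can move to 24, which is L ⇒ W
n=27: moves to 26(W), 25(W), 22(W); every one is W ⇒ L
n=28: can move to 27, which is L ⇒ W
n=29: can move to 27, which is L ⇒ W
n=30: moves to 29(W), 28(W), 25(W); every one is W ⇒ L
n=31: can move to 30, which is L ⇒ W
n=32: can move to 30, which is L ⇒ W
n=33: moves to 32(W), 31(W), 28(W); every one is W ⇒ L
n=34: can move to 33, which is L ⇒ W
n=35: can move to 33, which is L ⇒ W
n=36: moves to 35(W), 34(W), 31(W); every one is W ⇒ L
Reading off the rows marked L gives the requested list; there are 13 such values of n.

0, 3, 6, 9, 12, 15, 18, 21, 24, 27, 30, 33, 36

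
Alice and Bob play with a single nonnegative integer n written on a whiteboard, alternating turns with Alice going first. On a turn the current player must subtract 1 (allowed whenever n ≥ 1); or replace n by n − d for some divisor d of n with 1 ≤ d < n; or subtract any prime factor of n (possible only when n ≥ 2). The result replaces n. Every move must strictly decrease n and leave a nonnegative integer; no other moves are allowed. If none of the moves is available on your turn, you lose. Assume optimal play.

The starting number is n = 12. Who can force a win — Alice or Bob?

Build the W/L table. Terminal = L. A non-terminal position is W if it has a move to some L; otherwise it is L.
n=0: no move → L
n=1: reaches L-position 0 → W
n=2: reaches L-position 0 → W
n=3: reaches L-position 0 → W
n=4: only reaches 2(W), 3(W), all W → L
n=5: reaches L-position 0 → W
n=6: reaches L-position 4 → W
n=7: reaches L-position 0 → W
n=8: reaches L-position 4 → W
n=9: only reaches 6(W), 8(W), all W → L
n=10: reaches L-position 9 → W
n=11: reaches L-position 0 → W
n=12: reaches L-position 9 → W
From 12 Alice can move to 9, reaching an L position.

Alice wins.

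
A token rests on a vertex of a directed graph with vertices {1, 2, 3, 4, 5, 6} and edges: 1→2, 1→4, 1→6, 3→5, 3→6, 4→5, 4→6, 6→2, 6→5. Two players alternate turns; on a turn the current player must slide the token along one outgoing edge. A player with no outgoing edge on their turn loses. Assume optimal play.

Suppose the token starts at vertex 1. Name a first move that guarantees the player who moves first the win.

Use the standard recursion: the mover loses at a terminal position; elsewhere, the mover wins exactly when some move hands the opponent an L position.
Every edge goes from a vertex to one that appears earlier in the order 2, 5, 6, 3, 4, 1, so processing vertices in that order labels each vertex after all of its successors.
2: no outgoing edge → L
5: no outgoing edge → L
6: can move to 5, which is L ⇒ W
3: can move to 5, which is L ⇒ W
4: can move to 5, which is L ⇒ W
1: can move to 2, which is L ⇒ W
From 1, the L positions reachable in one move are: 2.

Move to 2.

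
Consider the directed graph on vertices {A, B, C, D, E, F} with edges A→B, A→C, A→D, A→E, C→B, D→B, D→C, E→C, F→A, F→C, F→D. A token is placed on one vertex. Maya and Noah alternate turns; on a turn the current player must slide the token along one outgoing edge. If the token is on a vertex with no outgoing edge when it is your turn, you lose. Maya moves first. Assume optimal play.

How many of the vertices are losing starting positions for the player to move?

3

Label each position W (a win for the player to move) or L (a loss). A position with no legal move is L; any other position is W exactly when some move reaches an L, and L when every move reaches a W.
Every edge goes from a vertex to one that appears earlier in the order B, C, E, D, A, F, so processing vertices in that order labels each vertex after all of its successors.
B: no outgoing edge → L
C: can move to B, which is L ⇒ W
E: the only move is to C(W), a W ⇒ L
D: can move to B, which is L ⇒ W
A: can move to E, which is L ⇒ W
F: moves to A(W), D(W), C(W); every one is W ⇒ L
The L vertices are B, E, F; that is 3 in all.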